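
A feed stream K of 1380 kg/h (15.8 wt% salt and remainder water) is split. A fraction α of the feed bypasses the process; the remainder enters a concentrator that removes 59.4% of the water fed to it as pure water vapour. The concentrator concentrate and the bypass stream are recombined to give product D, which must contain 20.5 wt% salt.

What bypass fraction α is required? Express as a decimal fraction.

All 1380×0.158 = 218.04 kg/h of salt reaches D, so D = 218.04/0.205 = 1063.6 kg/h and vapour = 316.39 kg/h.
The evaporator receives (1−α)·1380 of feed at 0.842 water and removes 0.594 of that water:
0.594×0.842×(1−α)×1380 = 316.39
(1−α) = 316.39/690.2 = 0.4584;  α = 0.5416.

0.542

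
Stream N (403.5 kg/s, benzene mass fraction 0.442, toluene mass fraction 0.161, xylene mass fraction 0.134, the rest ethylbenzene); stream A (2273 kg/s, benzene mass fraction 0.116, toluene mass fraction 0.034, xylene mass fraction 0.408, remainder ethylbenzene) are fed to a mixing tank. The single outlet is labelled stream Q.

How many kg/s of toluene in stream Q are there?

toluene out = toluene in = 403.5×0.161 + 2273×0.034 = 142.25 kg/s.

142.2 kg/s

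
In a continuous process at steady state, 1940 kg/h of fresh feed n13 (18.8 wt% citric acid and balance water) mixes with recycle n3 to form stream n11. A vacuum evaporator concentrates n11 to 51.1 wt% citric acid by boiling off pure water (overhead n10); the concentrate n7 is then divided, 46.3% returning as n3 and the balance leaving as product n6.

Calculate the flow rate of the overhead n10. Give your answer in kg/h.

1226 kg/h

Overall citric acid balance (none leaves overhead): citric acid in fresh feed = citric acid in product, i.e. 1940×0.188 = (1−0.463)·n7·0.511.
n7 = 364.72/(0.511×0.537) = 1329.1 kg/h.
Recycle n3 = 0.463×1329.1 = 615.38 kg/h.
Combined feed n11 = 1940 + 615.38 = 2555.4 kg/h.
Overhead n10 = n11 − n7 = 2555.4 − 1329.1 = 1226.3 kg/h.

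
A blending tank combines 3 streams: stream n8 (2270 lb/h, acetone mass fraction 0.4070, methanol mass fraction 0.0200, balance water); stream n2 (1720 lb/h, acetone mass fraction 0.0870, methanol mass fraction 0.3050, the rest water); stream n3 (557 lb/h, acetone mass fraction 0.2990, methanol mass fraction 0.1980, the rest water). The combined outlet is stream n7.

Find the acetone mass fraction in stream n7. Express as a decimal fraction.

Total flow out = 2270 + 1720 + 557 = 4547 lb/h.
acetone in = 2270×0.407 + 1720×0.087 + 557×0.299 = 1240.1 lb/h.
acetone mass fraction in n7 = 1240.1/4547 = 0.2727.

0.2727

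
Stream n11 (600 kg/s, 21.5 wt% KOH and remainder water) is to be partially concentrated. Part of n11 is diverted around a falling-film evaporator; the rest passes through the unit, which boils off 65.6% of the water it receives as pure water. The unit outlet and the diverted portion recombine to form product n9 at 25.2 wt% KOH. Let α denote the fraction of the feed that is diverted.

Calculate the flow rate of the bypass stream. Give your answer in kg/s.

All 600×0.215 = 129 kg/s of KOH reaches n9, so n9 = 129/0.252 = 511.9 kg/s and vapour = 88.095 kg/s.
The evaporator receives (1−α)·600 of feed at 0.785 water and removes 0.656 of that water:
0.656×0.785×(1−α)×600 = 88.095
(1−α) = 88.095/308.98 = 0.2851;  α = 0.7149.
Bypass flow = 0.7149×600 = 428.93 kg/s.

428.9 kg/s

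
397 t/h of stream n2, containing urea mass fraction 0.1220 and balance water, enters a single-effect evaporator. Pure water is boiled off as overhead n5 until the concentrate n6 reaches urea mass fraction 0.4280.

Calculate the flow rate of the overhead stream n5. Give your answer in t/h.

283.8 t/h

urea is conserved: 397×0.122 = 48.434 t/h all reports to the concentrate.
Concentrate = 48.434/(target fraction) = 113.16 t/h.
Overhead = 397 − 113.16 = 283.84 t/h.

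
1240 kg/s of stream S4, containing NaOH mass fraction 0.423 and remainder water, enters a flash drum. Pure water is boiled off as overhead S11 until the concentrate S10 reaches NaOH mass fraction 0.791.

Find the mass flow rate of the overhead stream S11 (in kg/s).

NaOH is conserved: 1240×0.423 = 524.52 kg/s all reports to the concentrate.
Concentrate = 524.52/(target fraction) = 663.11 kg/s.
Overhead = 1240 − 663.11 = 576.89 kg/s.

576.9 kg/s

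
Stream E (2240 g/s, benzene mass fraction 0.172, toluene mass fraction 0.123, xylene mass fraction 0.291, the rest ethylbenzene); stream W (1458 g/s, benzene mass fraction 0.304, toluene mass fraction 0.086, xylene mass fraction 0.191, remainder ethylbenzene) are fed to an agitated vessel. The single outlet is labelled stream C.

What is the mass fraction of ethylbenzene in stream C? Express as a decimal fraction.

0.416

Total flow out = 2240 + 1458 = 3698 g/s.
ethylbenzene in = 2240×0.414 + 1458×0.419 = 1538.3 g/s.
ethylbenzene mass fraction in C = 1538.3/3698 = 0.416.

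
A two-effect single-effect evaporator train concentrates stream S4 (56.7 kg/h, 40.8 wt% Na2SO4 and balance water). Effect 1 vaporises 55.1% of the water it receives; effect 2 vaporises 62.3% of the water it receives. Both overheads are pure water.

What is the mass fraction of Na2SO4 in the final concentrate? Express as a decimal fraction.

0.8028

water in feed = 56.7×0.592 = 33.566 kg/h.
After stage 1: water left = (1−0.551)×33.566 = 15.071; stream total = 38.205 kg/h.
After stage 2: water left = (1−0.623)×15.071 = 5.6819; final concentrate = 28.815 kg/h.
Na2SO4 fraction = 23.134/28.815 = 0.8028.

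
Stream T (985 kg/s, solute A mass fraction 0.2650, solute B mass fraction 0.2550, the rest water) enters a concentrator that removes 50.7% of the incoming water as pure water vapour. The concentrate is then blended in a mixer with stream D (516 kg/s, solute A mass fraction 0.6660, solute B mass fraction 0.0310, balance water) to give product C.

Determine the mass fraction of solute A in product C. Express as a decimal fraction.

Vapour removed = 0.507×0.480×985 = 239.71 kg/s; concentrate = 745.29 kg/s.
solute A reaching the mixer = 261.03 (from concentrate) + 516×0.666 = 604.68 kg/s.
Product flow = 745.29 + 516 = 1261.3 kg/s; solute A fraction = 0.4794.

0.4794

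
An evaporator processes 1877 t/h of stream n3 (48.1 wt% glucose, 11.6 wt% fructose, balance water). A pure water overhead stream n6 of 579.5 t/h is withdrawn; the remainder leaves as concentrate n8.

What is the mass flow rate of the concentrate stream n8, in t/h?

1298 t/h

Concentrate = 1877 − 579.5 = 1297.5 t/h.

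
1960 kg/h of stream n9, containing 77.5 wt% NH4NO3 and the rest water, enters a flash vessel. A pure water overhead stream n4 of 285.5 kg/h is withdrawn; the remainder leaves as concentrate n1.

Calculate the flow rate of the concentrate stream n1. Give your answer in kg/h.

Concentrate = 1960 − 285.5 = 1674.5 kg/h.

1674 kg/h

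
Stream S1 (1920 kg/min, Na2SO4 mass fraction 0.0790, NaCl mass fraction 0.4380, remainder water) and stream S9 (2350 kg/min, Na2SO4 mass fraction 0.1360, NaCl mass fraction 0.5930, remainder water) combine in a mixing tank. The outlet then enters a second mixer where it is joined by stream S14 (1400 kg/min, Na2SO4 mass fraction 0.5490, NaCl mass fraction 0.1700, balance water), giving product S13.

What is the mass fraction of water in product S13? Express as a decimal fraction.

0.3453

Overall, product flow = 5670 kg/min.
water in = 1920×0.483 + 2350×0.271 + 1400×0.281 = 1957.6 kg/min.
water fraction in S13 = 0.3453.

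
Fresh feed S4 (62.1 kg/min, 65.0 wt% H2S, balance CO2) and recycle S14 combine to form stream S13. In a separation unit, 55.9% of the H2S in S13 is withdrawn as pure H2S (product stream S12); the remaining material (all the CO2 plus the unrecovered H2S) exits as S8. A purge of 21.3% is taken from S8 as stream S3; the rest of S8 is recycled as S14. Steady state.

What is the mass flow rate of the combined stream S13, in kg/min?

CO2 enters only via S4 and leaves only via the purge: 62.1×0.350 = 0.213×(CO2 in S8), and the separation unit passes all CO2, so CO2 in S13 = CO2 in S8 = 102.04 kg/min.
H2S in S13: m_A = 62.1×0.650 + (1−0.213)·(1−0.559)·m_A, so m_A = 40.365/0.6529 = 61.821 kg/min.
S13 = 61.821 + 102.04 = 163.86 kg/min.

163.9 kg/min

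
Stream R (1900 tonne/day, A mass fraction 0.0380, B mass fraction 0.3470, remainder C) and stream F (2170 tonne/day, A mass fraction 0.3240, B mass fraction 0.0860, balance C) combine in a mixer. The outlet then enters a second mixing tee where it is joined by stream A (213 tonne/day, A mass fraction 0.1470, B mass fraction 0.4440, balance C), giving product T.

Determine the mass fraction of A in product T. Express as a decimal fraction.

Overall, product flow = 4283 tonne/day.
A in = 1900×0.038 + 2170×0.324 + 213×0.147 = 806.59 tonne/day.
A fraction in T = 0.1883.

0.1883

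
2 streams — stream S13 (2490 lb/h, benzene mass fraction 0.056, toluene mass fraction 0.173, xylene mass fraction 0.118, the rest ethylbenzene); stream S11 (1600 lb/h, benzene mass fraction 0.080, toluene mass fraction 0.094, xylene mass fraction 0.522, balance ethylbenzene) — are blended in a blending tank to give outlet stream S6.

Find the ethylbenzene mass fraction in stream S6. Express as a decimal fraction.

0.516

Total flow out = 2490 + 1600 = 4090 lb/h.
ethylbenzene in = 2490×0.653 + 1600×0.304 = 2112.4 lb/h.
ethylbenzene mass fraction in S6 = 2112.4/4090 = 0.516.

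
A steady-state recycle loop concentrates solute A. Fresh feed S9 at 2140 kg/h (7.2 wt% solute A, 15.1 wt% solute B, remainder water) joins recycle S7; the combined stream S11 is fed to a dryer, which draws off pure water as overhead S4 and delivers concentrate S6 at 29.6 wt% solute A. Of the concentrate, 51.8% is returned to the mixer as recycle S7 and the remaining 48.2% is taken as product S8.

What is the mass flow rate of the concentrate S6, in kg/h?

Overall solute A balance (none leaves overhead): solute A in fresh feed = solute A in product, i.e. 2140×0.072 = (1−0.518)·S6·0.296.
S6 = 154.08/(0.296×0.482) = 1080 kg/h.

1080 kg/h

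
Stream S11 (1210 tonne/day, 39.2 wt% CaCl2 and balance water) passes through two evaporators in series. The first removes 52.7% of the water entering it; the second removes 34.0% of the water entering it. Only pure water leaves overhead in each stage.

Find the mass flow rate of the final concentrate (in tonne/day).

water in feed = 1210×0.608 = 735.68 tonne/day.
After stage 1: water left = (1−0.527)×735.68 = 347.98; stream total = 822.3 tonne/day.
After stage 2: water left = (1−0.340)×347.98 = 229.66; final concentrate = 703.98 tonne/day.

704 tonne/day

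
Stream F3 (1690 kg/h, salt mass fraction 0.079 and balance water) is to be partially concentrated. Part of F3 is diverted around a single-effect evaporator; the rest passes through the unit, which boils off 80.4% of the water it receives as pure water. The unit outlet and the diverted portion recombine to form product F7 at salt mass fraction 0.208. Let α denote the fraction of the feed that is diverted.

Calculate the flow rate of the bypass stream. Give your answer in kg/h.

274.5 kg/h

All 1690×0.079 = 133.51 kg/h of salt reaches F7, so F7 = 133.51/0.208 = 641.88 kg/h and vapour = 1048.1 kg/h.
The evaporator receives (1−α)·1690 of feed at 0.921 water and removes 0.804 of that water:
0.804×0.921×(1−α)×1690 = 1048.1
(1−α) = 1048.1/1251.4 = 0.8375;  α = 0.1625.
Bypass flow = 0.1625×1690 = 274.54 kg/h.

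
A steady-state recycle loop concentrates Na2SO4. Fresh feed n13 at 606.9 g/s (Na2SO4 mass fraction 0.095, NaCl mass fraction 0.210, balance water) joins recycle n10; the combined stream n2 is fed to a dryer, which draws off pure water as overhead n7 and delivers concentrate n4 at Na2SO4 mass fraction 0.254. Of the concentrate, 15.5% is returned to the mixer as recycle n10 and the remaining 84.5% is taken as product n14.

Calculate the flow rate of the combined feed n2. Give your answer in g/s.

Overall Na2SO4 balance (none leaves overhead): Na2SO4 in fresh feed = Na2SO4 in product, i.e. 606.9×0.095 = (1−0.155)·n4·0.254.
n4 = 57.655/(0.254×0.845) = 268.63 g/s.
Recycle n10 = 0.155×268.63 = 41.637 g/s.
Combined feed n2 = 606.9 + 41.637 = 648.54 g/s.

648.5 g/s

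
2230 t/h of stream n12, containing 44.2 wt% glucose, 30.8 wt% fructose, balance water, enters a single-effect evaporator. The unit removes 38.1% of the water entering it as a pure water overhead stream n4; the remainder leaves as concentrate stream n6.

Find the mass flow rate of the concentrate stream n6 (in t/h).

2018 t/h

water entering = 2230×0.250 = 557.5 t/h; overhead removed = 0.381×557.5 = 212.41 t/h.
Concentrate = 2230 − 212.41 = 2017.6 t/h.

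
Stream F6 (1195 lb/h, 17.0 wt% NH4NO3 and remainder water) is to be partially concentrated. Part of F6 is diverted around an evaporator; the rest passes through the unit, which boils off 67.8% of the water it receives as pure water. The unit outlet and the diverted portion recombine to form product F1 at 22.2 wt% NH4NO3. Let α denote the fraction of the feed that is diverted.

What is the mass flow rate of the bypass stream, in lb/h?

697.6 lb/h

All 1195×0.170 = 203.15 lb/h of NH4NO3 reaches F1, so F1 = 203.15/0.222 = 915.09 lb/h and vapour = 279.91 lb/h.
The evaporator receives (1−α)·1195 of feed at 0.830 water and removes 0.678 of that water:
0.678×0.830×(1−α)×1195 = 279.91
(1−α) = 279.91/672.47 = 0.4162;  α = 0.5838.
Bypass flow = 0.5838×1195 = 697.59 lb/h.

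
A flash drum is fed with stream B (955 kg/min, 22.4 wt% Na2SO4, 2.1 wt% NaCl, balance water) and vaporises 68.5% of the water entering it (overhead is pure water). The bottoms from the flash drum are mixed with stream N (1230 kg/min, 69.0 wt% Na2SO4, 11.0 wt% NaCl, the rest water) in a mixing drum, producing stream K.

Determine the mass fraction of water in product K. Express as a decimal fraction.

Vapour removed = 0.685×0.755×955 = 493.9 kg/min; concentrate = 461.1 kg/min.
water reaching the mixer = 227.12 (from concentrate) + 1230×0.200 = 473.12 kg/min.
Product flow = 461.1 + 1230 = 1691.1 kg/min; water fraction = 0.280.

0.280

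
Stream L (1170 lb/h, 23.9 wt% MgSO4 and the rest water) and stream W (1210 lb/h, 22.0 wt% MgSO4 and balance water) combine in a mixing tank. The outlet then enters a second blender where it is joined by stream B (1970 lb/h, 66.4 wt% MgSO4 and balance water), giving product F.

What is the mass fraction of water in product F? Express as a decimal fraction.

0.5738

Overall, product flow = 4350 lb/h.
water in = 1170×0.761 + 1210×0.780 + 1970×0.336 = 2496.1 lb/h.
water fraction in F = 0.5738.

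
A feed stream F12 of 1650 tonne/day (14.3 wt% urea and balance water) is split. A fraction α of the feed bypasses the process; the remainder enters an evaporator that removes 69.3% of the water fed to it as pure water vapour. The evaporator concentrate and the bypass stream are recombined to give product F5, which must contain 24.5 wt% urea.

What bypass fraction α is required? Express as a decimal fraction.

0.299

All 1650×0.143 = 235.95 tonne/day of urea reaches F5, so F5 = 235.95/0.245 = 963.06 tonne/day and vapour = 686.94 tonne/day.
The evaporator receives (1−α)·1650 of feed at 0.857 water and removes 0.693 of that water:
0.693×0.857×(1−α)×1650 = 686.94
(1−α) = 686.94/979.94 = 0.7010;  α = 0.2990.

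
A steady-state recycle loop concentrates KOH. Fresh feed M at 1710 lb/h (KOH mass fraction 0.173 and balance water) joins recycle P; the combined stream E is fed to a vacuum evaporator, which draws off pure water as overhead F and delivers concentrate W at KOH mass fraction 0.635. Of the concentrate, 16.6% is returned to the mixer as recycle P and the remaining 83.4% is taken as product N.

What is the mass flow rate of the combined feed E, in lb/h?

1803 lb/h

Overall KOH balance (none leaves overhead): KOH in fresh feed = KOH in product, i.e. 1710×0.173 = (1−0.166)·W·0.635.
W = 295.83/(0.635×0.834) = 558.6 lb/h.
Recycle P = 0.166×558.6 = 92.728 lb/h.
Combined feed E = 1710 + 92.728 = 1802.7 lb/h.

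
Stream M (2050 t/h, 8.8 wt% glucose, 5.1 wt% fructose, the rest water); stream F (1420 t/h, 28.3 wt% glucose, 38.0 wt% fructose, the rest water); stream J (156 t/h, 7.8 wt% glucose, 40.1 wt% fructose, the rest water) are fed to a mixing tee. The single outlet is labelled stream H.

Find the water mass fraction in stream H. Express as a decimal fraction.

Total flow out = 2050 + 1420 + 156 = 3626 t/h.
water in = 2050×0.861 + 1420×0.337 + 156×0.521 = 2324.9 t/h.
water mass fraction in H = 2324.9/3626 = 0.641.

0.641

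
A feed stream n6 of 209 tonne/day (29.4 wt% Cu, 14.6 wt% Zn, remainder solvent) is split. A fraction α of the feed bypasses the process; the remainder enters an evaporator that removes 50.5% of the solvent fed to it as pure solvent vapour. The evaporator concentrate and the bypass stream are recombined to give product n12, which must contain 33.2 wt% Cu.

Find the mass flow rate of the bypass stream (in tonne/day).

All 209×0.294 = 61.446 tonne/day of Cu reaches n12, so n12 = 61.446/0.332 = 185.08 tonne/day and vapour = 23.922 tonne/day.
The evaporator receives (1−α)·209 of feed at 0.560 solvent and removes 0.505 of that solvent:
0.505×0.560×(1−α)×209 = 23.922
(1−α) = 23.922/59.105 = 0.4047;  α = 0.5953.
Bypass flow = 0.5953×209 = 124.41 tonne/day.

124.4 tonne/day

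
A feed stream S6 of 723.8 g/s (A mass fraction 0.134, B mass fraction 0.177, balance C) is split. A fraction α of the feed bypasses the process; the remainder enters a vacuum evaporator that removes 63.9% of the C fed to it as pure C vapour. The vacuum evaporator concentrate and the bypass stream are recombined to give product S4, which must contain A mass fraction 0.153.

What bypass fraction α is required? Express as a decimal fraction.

0.718

All 723.8×0.134 = 96.989 g/s of A reaches S4, so S4 = 96.989/0.153 = 633.92 g/s and vapour = 89.884 g/s.
The evaporator receives (1−α)·723.8 of feed at 0.689 C and removes 0.639 of that C:
0.639×0.689×(1−α)×723.8 = 89.884
(1−α) = 89.884/318.67 = 0.2821;  α = 0.7179.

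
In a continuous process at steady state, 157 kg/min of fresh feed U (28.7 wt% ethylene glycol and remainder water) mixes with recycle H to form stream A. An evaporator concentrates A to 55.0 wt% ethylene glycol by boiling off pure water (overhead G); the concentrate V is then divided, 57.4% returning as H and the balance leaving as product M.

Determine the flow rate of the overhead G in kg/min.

Overall ethylene glycol balance (none leaves overhead): ethylene glycol in fresh feed = ethylene glycol in product, i.e. 157×0.287 = (1−0.574)·V·0.550.
V = 45.059/(0.550×0.426) = 192.31 kg/min.
Recycle H = 0.574×192.31 = 110.39 kg/min.
Combined feed A = 157 + 110.39 = 267.39 kg/min.
Overhead G = A − V = 267.39 − 192.31 = 75.075 kg/min.

75.07 kg/min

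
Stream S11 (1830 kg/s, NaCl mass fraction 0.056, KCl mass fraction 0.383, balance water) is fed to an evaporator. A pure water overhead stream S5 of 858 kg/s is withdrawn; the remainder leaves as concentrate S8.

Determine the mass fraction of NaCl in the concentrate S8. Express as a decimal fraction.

0.105

NaCl is not removed: 1830×0.056 = 102.48 kg/s of NaCl enters S8.
Concentrate = 1830 − 858 = 972 kg/s.
Mass fraction = 102.48/972 = 0.105.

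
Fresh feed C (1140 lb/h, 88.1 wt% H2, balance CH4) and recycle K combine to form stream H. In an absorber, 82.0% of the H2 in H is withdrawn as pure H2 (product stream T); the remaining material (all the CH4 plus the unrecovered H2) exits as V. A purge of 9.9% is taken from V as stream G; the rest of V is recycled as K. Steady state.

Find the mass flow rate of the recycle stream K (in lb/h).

CH4 enters only via C and leaves only via the purge: 1140×0.119 = 0.099×(CH4 in V), and the absorber passes all CH4, so CH4 in H = CH4 in V = 1370.3 lb/h.
H2 in H: m_A = 1140×0.881 + (1−0.099)·(1−0.820)·m_A, so m_A = 1004.3/0.8378 = 1198.8 lb/h.
V = (1−0.820)×1198.8 + 1370.3 = 1586.1 lb/h.
Recycle K = (1−0.099)×1586.1 = 1429.1 lb/h.

1429 lb/h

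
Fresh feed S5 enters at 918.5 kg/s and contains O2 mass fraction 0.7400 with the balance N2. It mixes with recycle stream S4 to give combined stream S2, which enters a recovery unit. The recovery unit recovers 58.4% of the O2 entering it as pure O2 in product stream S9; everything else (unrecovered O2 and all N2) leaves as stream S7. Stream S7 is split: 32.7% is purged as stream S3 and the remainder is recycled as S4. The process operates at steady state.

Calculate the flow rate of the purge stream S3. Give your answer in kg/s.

367.2 kg/s

N2 enters only via S5 and leaves only via the purge: 918.5×0.260 = 0.327×(N2 in S7), and the recovery unit passes all N2, so N2 in S2 = N2 in S7 = 730.31 kg/s.
O2 in S2: m_A = 918.5×0.740 + (1−0.327)·(1−0.584)·m_A, so m_A = 679.69/0.7200 = 943.97 kg/s.
S7 = (1−0.584)×943.97 + 730.31 = 1123 kg/s.
Purge S3 = 0.327×1123 = 367.22 kg/s.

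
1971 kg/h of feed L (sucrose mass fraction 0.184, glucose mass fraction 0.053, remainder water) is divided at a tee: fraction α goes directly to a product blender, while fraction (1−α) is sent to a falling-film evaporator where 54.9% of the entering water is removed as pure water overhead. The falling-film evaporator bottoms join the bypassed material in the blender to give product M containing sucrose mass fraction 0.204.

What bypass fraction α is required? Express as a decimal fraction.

0.766

All 1971×0.184 = 362.66 kg/h of sucrose reaches M, so M = 362.66/0.204 = 1777.8 kg/h and vapour = 193.24 kg/h.
The evaporator receives (1−α)·1971 of feed at 0.763 water and removes 0.549 of that water:
0.549×0.763×(1−α)×1971 = 193.24
(1−α) = 193.24/825.63 = 0.2340;  α = 0.7660.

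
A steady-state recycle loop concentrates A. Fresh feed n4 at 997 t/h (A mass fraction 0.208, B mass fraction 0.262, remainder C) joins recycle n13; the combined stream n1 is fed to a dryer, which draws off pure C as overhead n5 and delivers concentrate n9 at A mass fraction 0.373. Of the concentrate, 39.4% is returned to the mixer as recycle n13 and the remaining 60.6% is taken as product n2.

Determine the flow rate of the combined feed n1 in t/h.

Overall A balance (none leaves overhead): A in fresh feed = A in product, i.e. 997×0.208 = (1−0.394)·n9·0.373.
n9 = 207.38/(0.373×0.606) = 917.44 t/h.
Recycle n13 = 0.394×917.44 = 361.47 t/h.
Combined feed n1 = 997 + 361.47 = 1358.5 t/h.

1358 t/h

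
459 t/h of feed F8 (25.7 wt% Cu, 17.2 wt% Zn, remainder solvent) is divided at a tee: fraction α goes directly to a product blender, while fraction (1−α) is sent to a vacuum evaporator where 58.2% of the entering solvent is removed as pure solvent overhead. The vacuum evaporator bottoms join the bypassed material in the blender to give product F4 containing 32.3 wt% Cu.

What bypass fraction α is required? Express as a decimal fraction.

All 459×0.257 = 117.96 t/h of Cu reaches F4, so F4 = 117.96/0.323 = 365.21 t/h and vapour = 93.789 t/h.
The evaporator receives (1−α)·459 of feed at 0.571 solvent and removes 0.582 of that solvent:
0.582×0.571×(1−α)×459 = 93.789
(1−α) = 93.789/152.54 = 0.6149;  α = 0.3851.

0.385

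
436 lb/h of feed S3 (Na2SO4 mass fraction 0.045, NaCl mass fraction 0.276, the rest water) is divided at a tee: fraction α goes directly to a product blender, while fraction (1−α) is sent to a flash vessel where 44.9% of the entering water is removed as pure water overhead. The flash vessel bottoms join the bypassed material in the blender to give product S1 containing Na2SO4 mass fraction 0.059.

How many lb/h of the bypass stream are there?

All 436×0.045 = 19.62 lb/h of Na2SO4 reaches S1, so S1 = 19.62/0.059 = 332.54 lb/h and vapour = 103.46 lb/h.
The evaporator receives (1−α)·436 of feed at 0.679 water and removes 0.449 of that water:
0.449×0.679×(1−α)×436 = 103.46
(1−α) = 103.46/132.92 = 0.7783;  α = 0.2217.
Bypass flow = 0.2217×436 = 96.651 lb/h.

96.65 lb/h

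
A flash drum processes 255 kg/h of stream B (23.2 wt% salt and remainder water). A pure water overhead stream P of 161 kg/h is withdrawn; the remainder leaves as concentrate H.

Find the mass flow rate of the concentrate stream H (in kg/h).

Concentrate = 255 − 161 = 94 kg/h.

94 kg/h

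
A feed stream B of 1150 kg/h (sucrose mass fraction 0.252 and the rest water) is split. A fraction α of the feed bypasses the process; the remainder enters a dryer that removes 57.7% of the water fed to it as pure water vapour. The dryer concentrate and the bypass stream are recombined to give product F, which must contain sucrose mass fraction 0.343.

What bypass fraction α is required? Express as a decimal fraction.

All 1150×0.252 = 289.8 kg/h of sucrose reaches F, so F = 289.8/0.343 = 844.9 kg/h and vapour = 305.1 kg/h.
The evaporator receives (1−α)·1150 of feed at 0.748 water and removes 0.577 of that water:
0.577×0.748×(1−α)×1150 = 305.1
(1−α) = 305.1/496.34 = 0.6147;  α = 0.3853.

0.385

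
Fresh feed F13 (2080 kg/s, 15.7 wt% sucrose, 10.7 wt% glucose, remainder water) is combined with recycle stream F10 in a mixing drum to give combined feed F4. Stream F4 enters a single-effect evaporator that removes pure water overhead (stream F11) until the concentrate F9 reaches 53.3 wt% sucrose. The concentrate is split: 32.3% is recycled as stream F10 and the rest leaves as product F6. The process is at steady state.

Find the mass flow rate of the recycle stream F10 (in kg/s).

292.3 kg/s

Overall sucrose balance (none leaves overhead): sucrose in fresh feed = sucrose in product, i.e. 2080×0.157 = (1−0.323)·F9·0.533.
F9 = 326.56/(0.533×0.677) = 905 kg/s.
Recycle F10 = 0.323×905 = 292.31 kg/s.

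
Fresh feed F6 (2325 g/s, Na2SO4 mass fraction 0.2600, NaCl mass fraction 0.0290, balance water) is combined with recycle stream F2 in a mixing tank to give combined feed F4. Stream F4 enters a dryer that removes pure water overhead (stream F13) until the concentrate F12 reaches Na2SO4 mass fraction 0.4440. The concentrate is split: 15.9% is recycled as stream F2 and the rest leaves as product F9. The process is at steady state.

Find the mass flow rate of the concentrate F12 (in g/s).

Overall Na2SO4 balance (none leaves overhead): Na2SO4 in fresh feed = Na2SO4 in product, i.e. 2325×0.260 = (1−0.159)·F12·0.444.
F12 = 604.5/(0.444×0.841) = 1618.9 g/s.

1619 g/s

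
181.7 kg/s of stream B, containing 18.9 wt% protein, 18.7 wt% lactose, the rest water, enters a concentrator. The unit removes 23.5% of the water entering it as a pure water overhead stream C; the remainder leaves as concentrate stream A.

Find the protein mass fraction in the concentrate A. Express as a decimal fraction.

protein is not removed: 181.7×0.189 = 34.341 kg/s of protein enters A.
water entering = 181.7×0.624 = 113.38 kg/s; overhead removed = 0.235×113.38 = 26.644 kg/s.
Concentrate = 181.7 − 26.644 = 155.06 kg/s.
Mass fraction = 34.341/155.06 = 0.221.

0.221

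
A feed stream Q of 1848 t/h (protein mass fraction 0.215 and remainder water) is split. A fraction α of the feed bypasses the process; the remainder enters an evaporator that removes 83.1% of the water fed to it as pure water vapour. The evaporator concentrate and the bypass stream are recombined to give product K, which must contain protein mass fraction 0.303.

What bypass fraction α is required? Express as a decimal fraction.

0.555

All 1848×0.215 = 397.32 t/h of protein reaches K, so K = 397.32/0.303 = 1311.3 t/h and vapour = 536.71 t/h.
The evaporator receives (1−α)·1848 of feed at 0.785 water and removes 0.831 of that water:
0.831×0.785×(1−α)×1848 = 536.71
(1−α) = 536.71/1205.5 = 0.4452;  α = 0.5548.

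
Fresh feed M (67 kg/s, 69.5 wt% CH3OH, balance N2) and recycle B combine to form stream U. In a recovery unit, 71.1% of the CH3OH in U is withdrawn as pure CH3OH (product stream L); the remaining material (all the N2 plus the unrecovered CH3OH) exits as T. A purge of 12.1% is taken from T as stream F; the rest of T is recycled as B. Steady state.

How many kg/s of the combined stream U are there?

231.3 kg/s

N2 enters only via M and leaves only via the purge: 67×0.305 = 0.121×(N2 in T), and the recovery unit passes all N2, so N2 in U = N2 in T = 168.88 kg/s.
CH3OH in U: m_A = 67×0.695 + (1−0.121)·(1−0.711)·m_A, so m_A = 46.565/0.7460 = 62.422 kg/s.
U = 62.422 + 168.88 = 231.31 kg/s.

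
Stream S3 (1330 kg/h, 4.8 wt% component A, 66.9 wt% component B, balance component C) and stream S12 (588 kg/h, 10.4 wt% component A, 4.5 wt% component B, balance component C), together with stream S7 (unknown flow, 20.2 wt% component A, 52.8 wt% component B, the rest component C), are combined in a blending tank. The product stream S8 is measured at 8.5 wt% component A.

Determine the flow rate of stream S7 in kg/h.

Let S7 be the unknown flow. Total out = 1918 + S7.
component A balance: 124.99 + 0.202·S7 = 0.085·(1918 + S7)
(0.202 − 0.085)·S7 = 0.085×1918 − 124.99 = 38.038
S7 = 38.038 / 0.117 = 325.11 kg/h

325.1 kg/h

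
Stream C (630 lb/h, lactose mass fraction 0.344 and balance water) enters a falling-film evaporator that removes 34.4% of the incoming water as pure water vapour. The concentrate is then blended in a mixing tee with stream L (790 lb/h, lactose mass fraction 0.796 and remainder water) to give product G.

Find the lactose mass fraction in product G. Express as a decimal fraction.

0.662

Vapour removed = 0.344×0.656×630 = 142.17 lb/h; concentrate = 487.83 lb/h.
lactose reaching the mixer = 216.72 (from concentrate) + 790×0.796 = 845.56 lb/h.
Product flow = 487.83 + 790 = 1277.8 lb/h; lactose fraction = 0.662.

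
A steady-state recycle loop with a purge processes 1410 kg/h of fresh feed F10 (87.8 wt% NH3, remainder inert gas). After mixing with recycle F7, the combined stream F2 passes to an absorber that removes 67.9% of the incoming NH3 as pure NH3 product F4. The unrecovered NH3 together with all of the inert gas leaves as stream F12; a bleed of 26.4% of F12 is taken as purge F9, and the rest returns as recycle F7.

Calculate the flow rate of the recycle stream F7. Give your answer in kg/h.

inert gas enters only via F10 and leaves only via the purge: 1410×0.122 = 0.264×(inert gas in F12), and the absorber passes all inert gas, so inert gas in F2 = inert gas in F12 = 651.59 kg/h.
NH3 in F2: m_A = 1410×0.878 + (1−0.264)·(1−0.679)·m_A, so m_A = 1238/0.7637 = 1620.9 kg/h.
F12 = (1−0.679)×1620.9 + 651.59 = 1171.9 kg/h.
Recycle F7 = (1−0.264)×1171.9 = 862.53 kg/h.

862.5 kg/h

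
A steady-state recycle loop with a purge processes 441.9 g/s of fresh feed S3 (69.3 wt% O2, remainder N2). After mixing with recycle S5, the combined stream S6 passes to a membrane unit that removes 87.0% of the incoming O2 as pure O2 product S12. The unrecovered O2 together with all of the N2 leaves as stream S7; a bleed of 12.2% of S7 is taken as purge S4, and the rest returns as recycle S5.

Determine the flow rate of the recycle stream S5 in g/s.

1016 g/s

N2 enters only via S3 and leaves only via the purge: 441.9×0.307 = 0.122×(N2 in S7), and the membrane unit passes all N2, so N2 in S6 = N2 in S7 = 1112 g/s.
O2 in S6: m_A = 441.9×0.693 + (1−0.122)·(1−0.870)·m_A, so m_A = 306.24/0.8859 = 345.69 g/s.
S7 = (1−0.870)×345.69 + 1112 = 1156.9 g/s.
Recycle S5 = (1−0.122)×1156.9 = 1015.8 g/s.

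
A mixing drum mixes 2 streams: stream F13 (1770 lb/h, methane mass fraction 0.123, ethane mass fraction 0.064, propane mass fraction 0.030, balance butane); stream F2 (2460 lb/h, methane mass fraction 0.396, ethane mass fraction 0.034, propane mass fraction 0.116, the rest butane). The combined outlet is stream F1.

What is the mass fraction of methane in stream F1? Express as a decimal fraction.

0.282

Total flow out = 1770 + 2460 = 4230 lb/h.
methane in = 1770×0.123 + 2460×0.396 = 1191.9 lb/h.
methane mass fraction in F1 = 1191.9/4230 = 0.282.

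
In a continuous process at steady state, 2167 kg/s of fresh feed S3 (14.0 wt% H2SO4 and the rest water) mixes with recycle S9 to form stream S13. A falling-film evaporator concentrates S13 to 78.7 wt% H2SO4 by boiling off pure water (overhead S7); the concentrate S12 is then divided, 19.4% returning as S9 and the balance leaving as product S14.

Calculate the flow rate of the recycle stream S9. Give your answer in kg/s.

92.79 kg/s

Overall H2SO4 balance (none leaves overhead): H2SO4 in fresh feed = H2SO4 in product, i.e. 2167×0.140 = (1−0.194)·S12·0.787.
S12 = 303.38/(0.787×0.806) = 478.27 kg/s.
Recycle S9 = 0.194×478.27 = 92.785 kg/s.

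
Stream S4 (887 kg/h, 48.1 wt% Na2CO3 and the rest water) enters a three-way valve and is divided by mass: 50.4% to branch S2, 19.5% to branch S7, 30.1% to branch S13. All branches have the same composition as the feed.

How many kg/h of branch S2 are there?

Branch S2 flow = 0.504×887 = 447.05 kg/h.

447 kg/h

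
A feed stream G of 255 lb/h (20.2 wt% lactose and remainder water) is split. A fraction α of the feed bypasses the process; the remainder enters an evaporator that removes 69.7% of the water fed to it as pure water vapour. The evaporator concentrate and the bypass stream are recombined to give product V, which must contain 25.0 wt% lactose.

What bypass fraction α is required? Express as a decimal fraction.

All 255×0.202 = 51.51 lb/h of lactose reaches V, so V = 51.51/0.250 = 206.04 lb/h and vapour = 48.96 lb/h.
The evaporator receives (1−α)·255 of feed at 0.798 water and removes 0.697 of that water:
0.697×0.798×(1−α)×255 = 48.96
(1−α) = 48.96/141.83 = 0.3452;  α = 0.6548.

0.655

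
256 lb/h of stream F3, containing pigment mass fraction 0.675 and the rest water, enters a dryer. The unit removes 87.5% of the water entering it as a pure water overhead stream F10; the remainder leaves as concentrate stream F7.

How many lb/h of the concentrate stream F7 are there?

water entering = 256×0.325 = 83.2 lb/h; overhead removed = 0.875×83.2 = 72.8 lb/h.
Concentrate = 256 − 72.8 = 183.2 lb/h.

183.2 lb/h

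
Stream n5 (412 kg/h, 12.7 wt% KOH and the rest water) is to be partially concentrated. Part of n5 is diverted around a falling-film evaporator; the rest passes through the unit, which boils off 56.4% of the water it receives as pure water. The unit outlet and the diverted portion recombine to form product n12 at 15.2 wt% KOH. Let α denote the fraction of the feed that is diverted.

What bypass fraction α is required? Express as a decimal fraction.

All 412×0.127 = 52.324 kg/h of KOH reaches n12, so n12 = 52.324/0.152 = 344.24 kg/h and vapour = 67.763 kg/h.
The evaporator receives (1−α)·412 of feed at 0.873 water and removes 0.564 of that water:
0.564×0.873×(1−α)×412 = 67.763
(1−α) = 67.763/202.86 = 0.3340;  α = 0.6660.

0.666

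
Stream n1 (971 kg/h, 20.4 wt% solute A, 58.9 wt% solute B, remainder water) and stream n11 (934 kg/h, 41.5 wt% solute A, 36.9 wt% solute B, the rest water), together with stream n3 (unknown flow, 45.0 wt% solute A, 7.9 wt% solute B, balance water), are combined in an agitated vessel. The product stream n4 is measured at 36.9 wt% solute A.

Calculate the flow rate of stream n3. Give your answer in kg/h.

1448 kg/h

Let n3 be the unknown flow. Total out = 1905 + n3.
solute A balance: 585.69 + 0.450·n3 = 0.369·(1905 + n3)
(0.450 − 0.369)·n3 = 0.369×1905 − 585.69 = 117.25
n3 = 117.25 / 0.081 = 1447.5 kg/h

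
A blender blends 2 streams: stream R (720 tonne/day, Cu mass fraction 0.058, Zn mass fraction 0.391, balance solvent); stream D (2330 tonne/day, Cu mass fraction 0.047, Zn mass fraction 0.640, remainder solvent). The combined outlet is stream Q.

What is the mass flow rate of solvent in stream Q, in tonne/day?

1126 tonne/day

solvent out = solvent in = 720×0.551 + 2330×0.313 = 1126 tonne/day.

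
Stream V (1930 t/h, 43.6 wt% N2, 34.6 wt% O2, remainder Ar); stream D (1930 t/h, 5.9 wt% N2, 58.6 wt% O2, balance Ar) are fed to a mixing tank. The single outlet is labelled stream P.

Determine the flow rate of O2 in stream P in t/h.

O2 out = O2 in = 1930×0.346 + 1930×0.586 = 1798.8 t/h.

1799 t/h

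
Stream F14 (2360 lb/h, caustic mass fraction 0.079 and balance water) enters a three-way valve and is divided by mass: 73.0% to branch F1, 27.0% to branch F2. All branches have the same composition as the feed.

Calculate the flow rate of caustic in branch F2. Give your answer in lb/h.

Branch F2 total = 0.270×2360 = 637.2 lb/h.
caustic in F2 = 0.079×637.2 = 50.339 lb/h.

50.34 lb/h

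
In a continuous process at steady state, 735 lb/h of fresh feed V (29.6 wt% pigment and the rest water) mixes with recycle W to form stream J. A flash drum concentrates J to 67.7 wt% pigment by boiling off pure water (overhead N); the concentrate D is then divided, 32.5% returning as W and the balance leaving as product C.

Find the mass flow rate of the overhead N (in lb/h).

Overall pigment balance (none leaves overhead): pigment in fresh feed = pigment in product, i.e. 735×0.296 = (1−0.325)·D·0.677.
D = 217.56/(0.677×0.675) = 476.09 lb/h.
Recycle W = 0.325×476.09 = 154.73 lb/h.
Combined feed J = 735 + 154.73 = 889.73 lb/h.
Overhead N = J − D = 889.73 − 476.09 = 413.64 lb/h.

413.6 lb/h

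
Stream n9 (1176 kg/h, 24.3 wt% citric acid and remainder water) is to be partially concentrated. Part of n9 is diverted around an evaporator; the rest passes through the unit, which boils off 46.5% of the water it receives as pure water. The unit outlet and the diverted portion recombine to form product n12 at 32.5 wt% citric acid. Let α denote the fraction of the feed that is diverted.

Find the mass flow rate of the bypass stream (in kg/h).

333.1 kg/h

All 1176×0.243 = 285.77 kg/h of citric acid reaches n12, so n12 = 285.77/0.325 = 879.29 kg/h and vapour = 296.71 kg/h.
The evaporator receives (1−α)·1176 of feed at 0.757 water and removes 0.465 of that water:
0.465×0.757×(1−α)×1176 = 296.71
(1−α) = 296.71/413.96 = 0.7168;  α = 0.2832.
Bypass flow = 0.2832×1176 = 333.07 kg/h.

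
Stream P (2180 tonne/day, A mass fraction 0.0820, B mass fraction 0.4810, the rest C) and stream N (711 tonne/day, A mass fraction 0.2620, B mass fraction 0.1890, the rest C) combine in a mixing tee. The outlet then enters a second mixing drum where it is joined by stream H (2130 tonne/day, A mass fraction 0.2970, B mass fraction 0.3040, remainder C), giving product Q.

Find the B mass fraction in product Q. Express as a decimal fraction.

Overall, product flow = 5021 tonne/day.
B in = 2180×0.481 + 711×0.189 + 2130×0.304 = 1830.5 tonne/day.
B fraction in Q = 0.3646.

0.3646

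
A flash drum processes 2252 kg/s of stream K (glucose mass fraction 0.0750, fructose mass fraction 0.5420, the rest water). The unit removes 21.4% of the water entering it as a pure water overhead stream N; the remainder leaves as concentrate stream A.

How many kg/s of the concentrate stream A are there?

2067 kg/s

water entering = 2252×0.383 = 862.52 kg/s; overhead removed = 0.214×862.52 = 184.58 kg/s.
Concentrate = 2252 − 184.58 = 2067.4 kg/s.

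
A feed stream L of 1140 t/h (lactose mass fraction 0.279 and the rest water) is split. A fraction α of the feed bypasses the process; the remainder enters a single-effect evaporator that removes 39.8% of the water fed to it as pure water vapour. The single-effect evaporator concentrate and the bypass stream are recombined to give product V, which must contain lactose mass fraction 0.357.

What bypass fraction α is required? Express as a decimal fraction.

0.239

All 1140×0.279 = 318.06 t/h of lactose reaches V, so V = 318.06/0.357 = 890.92 t/h and vapour = 249.08 t/h.
The evaporator receives (1−α)·1140 of feed at 0.721 water and removes 0.398 of that water:
0.398×0.721×(1−α)×1140 = 249.08
(1−α) = 249.08/327.13 = 0.7614;  α = 0.2386.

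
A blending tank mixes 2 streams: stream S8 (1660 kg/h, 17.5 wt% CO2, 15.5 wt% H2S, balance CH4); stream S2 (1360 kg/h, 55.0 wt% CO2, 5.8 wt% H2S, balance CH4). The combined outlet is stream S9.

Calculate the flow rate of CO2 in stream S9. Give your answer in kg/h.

CO2 out = CO2 in = 1660×0.175 + 1360×0.550 = 1038.5 kg/h.

1038 kg/h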